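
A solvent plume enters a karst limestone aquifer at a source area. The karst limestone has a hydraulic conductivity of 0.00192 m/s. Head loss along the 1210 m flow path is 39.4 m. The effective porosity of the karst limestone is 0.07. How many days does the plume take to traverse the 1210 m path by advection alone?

15.7

Convert K: 0.00192 m/s × 86400 = 165.9 m/day.
Hydraulic gradient i = Δh / L = 39.4 / 1210 = 0.03256.
Darcy flux q = K · i = 165.9 × 0.03256 = 5.402 m/day.
Seepage velocity v = q / n_e = 5.402 / 0.07 = 77.17 m/day.
Travel time t = L / v = 1210 / 77.17 = 15.68 days.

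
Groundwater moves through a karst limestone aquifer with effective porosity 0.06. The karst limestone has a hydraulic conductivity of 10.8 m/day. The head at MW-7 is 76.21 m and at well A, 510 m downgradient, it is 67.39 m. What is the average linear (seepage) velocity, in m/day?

Hydraulic gradient i = (76.21 − 67.39) / 510 = 8.82 / 510 = 0.01729.
Darcy flux q = K · i = 10.80 × 0.01729 = 0.1868 m/day.
Seepage velocity v = q / n_e = 0.1868 / 0.06 = 3.113 m/day.

3.11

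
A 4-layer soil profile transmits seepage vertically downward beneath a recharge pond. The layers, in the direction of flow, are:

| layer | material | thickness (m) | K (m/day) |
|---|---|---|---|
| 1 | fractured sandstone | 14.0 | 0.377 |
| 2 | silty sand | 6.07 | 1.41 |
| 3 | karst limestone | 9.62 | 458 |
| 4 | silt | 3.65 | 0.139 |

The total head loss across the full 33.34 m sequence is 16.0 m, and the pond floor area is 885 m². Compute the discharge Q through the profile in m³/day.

209

Flow is perpendicular to layering, so the layers act in series and the equivalent K is the thickness-weighted harmonic mean.
Total thickness L = 14.0 + 6.07 + 9.62 + 3.65 = 33.34 m.
Σ(b_i/K_i) = 14.0/0.377 + 6.07/1.41 + 9.62/458 + 3.65/0.139 = 67.72 d.
K_eq = L / Σ(b_i/K_i) = 33.34 / 67.72 = 0.4923 m/day.
Q = K_eq · A · (Δh/L) = 0.4923 × 885 × (16.0/33.34) = 209.1 m³/day.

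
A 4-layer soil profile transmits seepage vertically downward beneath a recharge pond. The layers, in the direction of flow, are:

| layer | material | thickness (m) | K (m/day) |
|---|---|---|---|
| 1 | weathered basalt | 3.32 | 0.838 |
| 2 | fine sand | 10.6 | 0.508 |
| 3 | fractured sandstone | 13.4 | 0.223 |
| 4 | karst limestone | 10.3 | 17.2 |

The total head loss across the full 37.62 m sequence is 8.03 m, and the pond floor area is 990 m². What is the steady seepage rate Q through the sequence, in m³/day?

Flow is perpendicular to layering, so the layers act in series and the equivalent K is the thickness-weighted harmonic mean.
Total thickness L = 3.32 + 10.6 + 13.4 + 10.3 = 37.62 m.
Σ(b_i/K_i) = 3.32/0.838 + 10.6/0.508 + 13.4/0.223 + 10.3/17.2 = 85.52 d.
K_eq = L / Σ(b_i/K_i) = 37.62 / 85.52 = 0.4399 m/day.
Q = K_eq · A · (Δh/L) = 0.4399 × 990 × (8.03/37.62) = 92.96 m³/day.

93.0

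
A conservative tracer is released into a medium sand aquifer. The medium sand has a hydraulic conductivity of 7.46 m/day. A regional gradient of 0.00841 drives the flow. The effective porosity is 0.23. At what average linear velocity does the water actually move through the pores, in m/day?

Hydraulic gradient i = 0.00841.
Darcy flux q = K · i = 7.460 × 0.008410 = 0.06274 m/day.
Seepage velocity v = q / n_e = 0.06274 / 0.23 = 0.2728 m/day.

0.273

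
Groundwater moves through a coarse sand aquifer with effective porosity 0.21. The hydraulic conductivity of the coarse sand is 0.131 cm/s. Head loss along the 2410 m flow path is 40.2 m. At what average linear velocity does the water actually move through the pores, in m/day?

Convert K: 0.131 cm/s × 864 = 113.2 m/day.
Hydraulic gradient i = Δh / L = 40.2 / 2410 = 0.01668.
Darcy flux q = K · i = 113.2 × 0.01668 = 1.888 m/day.
Seepage velocity v = q / n_e = 1.888 / 0.21 = 8.990 m/day.

8.99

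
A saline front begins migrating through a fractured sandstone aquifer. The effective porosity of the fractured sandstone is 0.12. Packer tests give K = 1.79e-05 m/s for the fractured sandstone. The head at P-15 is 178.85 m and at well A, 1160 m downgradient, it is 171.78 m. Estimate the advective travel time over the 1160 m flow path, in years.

40.4

Convert K: 1.79e-05 m/s × 86400 = 1.547 m/day.
Hydraulic gradient i = (178.85 − 171.78) / 1160 = 7.07 / 1160 = 0.006095.
Darcy flux q = K · i = 1.547 × 0.006095 = 0.009426 m/day.
Seepage velocity v = q / n_e = 0.009426 / 0.12 = 0.07855 m/day.
Travel time t = L / v = 1160 / 0.07855 = 14768 days = 40.43 years.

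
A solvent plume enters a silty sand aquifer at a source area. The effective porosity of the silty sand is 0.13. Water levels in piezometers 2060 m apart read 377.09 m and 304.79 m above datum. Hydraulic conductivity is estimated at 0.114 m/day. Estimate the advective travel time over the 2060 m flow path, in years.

Hydraulic gradient i = (377.09 − 304.79) / 2060 = 72.3 / 2060 = 0.03510.
Darcy flux q = K · i = 0.1140 × 0.03510 = 0.004001 m/day.
Seepage velocity v = q / n_e = 0.004001 / 0.13 = 0.03078 m/day.
Travel time t = L / v = 2060 / 0.03078 = 66932 days = 183.3 years.

183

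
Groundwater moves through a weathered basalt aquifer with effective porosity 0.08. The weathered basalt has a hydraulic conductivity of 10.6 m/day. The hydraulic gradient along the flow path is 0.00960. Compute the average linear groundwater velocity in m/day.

Hydraulic gradient i = 0.00960.
Darcy flux q = K · i = 10.60 × 0.009600 = 0.1018 m/day.
Seepage velocity v = q / n_e = 0.1018 / 0.08 = 1.272 m/day.

1.27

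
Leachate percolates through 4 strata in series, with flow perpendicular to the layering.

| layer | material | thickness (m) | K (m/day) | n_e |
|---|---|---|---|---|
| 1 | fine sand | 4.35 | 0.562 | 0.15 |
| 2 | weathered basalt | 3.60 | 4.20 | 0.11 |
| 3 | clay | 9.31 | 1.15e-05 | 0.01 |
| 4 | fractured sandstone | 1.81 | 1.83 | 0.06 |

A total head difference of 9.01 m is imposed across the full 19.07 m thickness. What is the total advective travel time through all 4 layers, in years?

308

With flow normal to the layers, continuity requires the same specific discharge q through every layer.
Σ(b_i/K_i) = 4.35/0.562 + 3.60/4.20 + 9.31/1.15e-05 + 1.81/1.83 = 8.096e+05 d.
q = Δh / Σ(b_i/K_i) = 9.01 / 8.096e+05 = 1.113e-05 m/day.
In each layer the seepage velocity is v_i = q/n_i, so the layer transit time is t_i = b_i·n_i / q:
  layer 1 (fine sand): t_1 = 4.35 × 0.15 / 1.113e-05 = 58629 d
  layer 2 (weathered basalt): t_2 = 3.60 × 0.11 / 1.113e-05 = 35582 d
  layer 3 (clay): t_3 = 9.31 × 0.01 / 1.113e-05 = 8365 d
  layer 4 (fractured sandstone): t_4 = 1.81 × 0.06 / 1.113e-05 = 9758 d
Total t = Σ t_i = 1.123e+05 days = 307.6 years.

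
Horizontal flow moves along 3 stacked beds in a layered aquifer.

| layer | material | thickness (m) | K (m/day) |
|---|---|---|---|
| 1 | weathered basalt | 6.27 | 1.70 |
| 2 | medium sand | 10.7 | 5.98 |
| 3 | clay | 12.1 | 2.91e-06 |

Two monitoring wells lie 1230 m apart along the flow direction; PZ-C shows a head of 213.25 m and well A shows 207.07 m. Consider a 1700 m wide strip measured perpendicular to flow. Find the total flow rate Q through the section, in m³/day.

638

Flow is parallel to layering, so each bed carries its own Darcy discharge and the transmissivities add.
Σ(K_i·b_i) = 1.70×6.27 + 5.98×10.7 + 2.91e-06×12.1 = 74.65 m²/day.
Hydraulic gradient i = (213.25 − 207.07) / 1230 = 6.18 / 1230 = 0.005024.
Q = Σ(K_i·b_i) · W · i = 74.65 × 1700 × 0.005024 = 637.6 m³/day.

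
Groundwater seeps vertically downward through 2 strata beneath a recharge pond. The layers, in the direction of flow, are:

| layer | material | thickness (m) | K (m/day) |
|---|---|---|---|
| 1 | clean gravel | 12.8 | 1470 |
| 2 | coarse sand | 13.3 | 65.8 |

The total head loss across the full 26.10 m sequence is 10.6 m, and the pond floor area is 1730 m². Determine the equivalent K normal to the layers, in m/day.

124

Flow is perpendicular to layering, so the layers act in series and the equivalent K is the thickness-weighted harmonic mean.
Total thickness L = 12.8 + 13.3 = 26.10 m.
Σ(b_i/K_i) = 12.8/1470 + 13.3/65.8 = 0.2108 d.
K_eq = L / Σ(b_i/K_i) = 26.10 / 0.2108 = 123.8 m/day.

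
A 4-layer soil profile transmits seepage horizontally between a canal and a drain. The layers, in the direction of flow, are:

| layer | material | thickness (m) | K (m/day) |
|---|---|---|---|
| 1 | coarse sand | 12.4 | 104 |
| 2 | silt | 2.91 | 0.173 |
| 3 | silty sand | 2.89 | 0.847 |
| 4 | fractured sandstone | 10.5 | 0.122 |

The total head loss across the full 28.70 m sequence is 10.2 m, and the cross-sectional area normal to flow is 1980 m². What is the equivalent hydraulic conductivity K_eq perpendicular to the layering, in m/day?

0.270

Flow is perpendicular to layering, so the layers act in series and the equivalent K is the thickness-weighted harmonic mean.
Total thickness L = 12.4 + 2.91 + 2.89 + 10.5 = 28.70 m.
Σ(b_i/K_i) = 12.4/104 + 2.91/0.173 + 2.89/0.847 + 10.5/0.122 = 106.4 d.
K_eq = L / Σ(b_i/K_i) = 28.70 / 106.4 = 0.2697 m/day.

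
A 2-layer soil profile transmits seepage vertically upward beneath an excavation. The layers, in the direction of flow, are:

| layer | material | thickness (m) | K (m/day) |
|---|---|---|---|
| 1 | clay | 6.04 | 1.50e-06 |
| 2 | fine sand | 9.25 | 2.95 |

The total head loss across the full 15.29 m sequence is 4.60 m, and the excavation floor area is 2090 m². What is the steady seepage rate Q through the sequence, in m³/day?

Flow is perpendicular to layering, so the layers act in series and the equivalent K is the thickness-weighted harmonic mean.
Total thickness L = 6.04 + 9.25 = 15.29 m.
Σ(b_i/K_i) = 6.04/1.50e-06 + 9.25/2.95 = 4.027e+06 d.
K_eq = L / Σ(b_i/K_i) = 15.29 / 4.027e+06 = 3.797e-06 m/day.
Q = K_eq · A · (Δh/L) = 3.797e-06 × 2090 × (4.60/15.29) = 0.002388 m³/day.

0.00239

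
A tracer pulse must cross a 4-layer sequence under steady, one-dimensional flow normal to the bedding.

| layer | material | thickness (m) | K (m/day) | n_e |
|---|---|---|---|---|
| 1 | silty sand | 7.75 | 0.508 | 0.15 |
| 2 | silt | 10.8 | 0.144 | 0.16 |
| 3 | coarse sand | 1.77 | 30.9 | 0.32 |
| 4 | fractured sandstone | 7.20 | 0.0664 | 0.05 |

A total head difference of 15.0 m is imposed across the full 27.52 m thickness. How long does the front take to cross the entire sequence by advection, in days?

50.6

With flow normal to the layers, continuity requires the same specific discharge q through every layer.
Σ(b_i/K_i) = 7.75/0.508 + 10.8/0.144 + 1.77/30.9 + 7.20/0.0664 = 198.7 d.
q = Δh / Σ(b_i/K_i) = 15.0 / 198.7 = 0.07547 m/day.
In each layer the seepage velocity is v_i = q/n_i, so the layer transit time is t_i = b_i·n_i / q:
  layer 1 (silty sand): t_1 = 7.75 × 0.15 / 0.07547 = 15.40 d
  layer 2 (silt): t_2 = 10.8 × 0.16 / 0.07547 = 22.90 d
  layer 3 (coarse sand): t_3 = 1.77 × 0.32 / 0.07547 = 7.505 d
  layer 4 (fractured sandstone): t_4 = 7.20 × 0.05 / 0.07547 = 4.770 d
Total t = Σ t_i = 50.57 days.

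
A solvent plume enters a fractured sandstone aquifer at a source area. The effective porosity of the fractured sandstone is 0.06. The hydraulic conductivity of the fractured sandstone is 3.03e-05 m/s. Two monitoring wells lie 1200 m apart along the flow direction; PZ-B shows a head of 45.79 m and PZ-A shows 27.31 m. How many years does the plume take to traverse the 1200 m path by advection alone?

4.89

Convert K: 3.03e-05 m/s × 86400 = 2.618 m/day.
Hydraulic gradient i = (45.79 − 27.31) / 1200 = 18.48 / 1200 = 0.01540.
Darcy flux q = K · i = 2.618 × 0.01540 = 0.04032 m/day.
Seepage velocity v = q / n_e = 0.04032 / 0.06 = 0.6719 m/day.
Travel time t = L / v = 1200 / 0.6719 = 1786 days = 4.890 years.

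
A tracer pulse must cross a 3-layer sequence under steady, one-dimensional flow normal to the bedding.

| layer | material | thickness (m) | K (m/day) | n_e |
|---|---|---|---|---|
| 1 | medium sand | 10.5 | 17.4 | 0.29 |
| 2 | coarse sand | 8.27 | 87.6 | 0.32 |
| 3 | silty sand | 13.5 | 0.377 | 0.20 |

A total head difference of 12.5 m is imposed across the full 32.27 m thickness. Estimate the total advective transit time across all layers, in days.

24.5

With flow normal to the layers, continuity requires the same specific discharge q through every layer.
Σ(b_i/K_i) = 10.5/17.4 + 8.27/87.6 + 13.5/0.377 = 36.51 d.
q = Δh / Σ(b_i/K_i) = 12.5 / 36.51 = 0.3424 m/day.
In each layer the seepage velocity is v_i = q/n_i, so the layer transit time is t_i = b_i·n_i / q:
  layer 1 (medium sand): t_1 = 10.5 × 0.29 / 0.3424 = 8.893 d
  layer 2 (coarse sand): t_2 = 8.27 × 0.32 / 0.3424 = 7.729 d
  layer 3 (silty sand): t_3 = 13.5 × 0.20 / 0.3424 = 7.885 d
Total t = Σ t_i = 24.51 days.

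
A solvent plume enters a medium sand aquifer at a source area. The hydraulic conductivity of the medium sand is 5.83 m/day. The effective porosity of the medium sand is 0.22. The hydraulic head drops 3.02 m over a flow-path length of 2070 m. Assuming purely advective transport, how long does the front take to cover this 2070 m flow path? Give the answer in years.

147

Hydraulic gradient i = Δh / L = 3.02 / 2070 = 0.001459.
Darcy flux q = K · i = 5.830 × 0.001459 = 0.008506 m/day.
Seepage velocity v = q / n_e = 0.008506 / 0.22 = 0.03866 m/day.
Travel time t = L / v = 2070 / 0.03866 = 53541 days = 146.6 years.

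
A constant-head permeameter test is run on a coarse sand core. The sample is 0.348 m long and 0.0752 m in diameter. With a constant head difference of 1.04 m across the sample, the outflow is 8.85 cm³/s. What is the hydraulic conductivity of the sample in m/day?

Cross-sectional area A = π·(d/2)² = π × (0.0752/2)² = 0.004441 m².
Convert discharge: 8.85 cm³/s = 8.850e-06 m³/s.
Darcy's law rearranged: K = Q·L / (A·Δh) = 8.850e-06 × 0.348 / (0.004441 × 1.04) = 0.0006668 m/s = 57.61 m/day.

57.6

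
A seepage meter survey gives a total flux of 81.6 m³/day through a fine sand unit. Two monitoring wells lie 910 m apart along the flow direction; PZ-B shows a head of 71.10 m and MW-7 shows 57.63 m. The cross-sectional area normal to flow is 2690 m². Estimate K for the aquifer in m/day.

2.05

Hydraulic gradient i = (71.10 − 57.63) / 910 = 13.47 / 910 = 0.01480.
From Q = K·A·i, K = Q / (A·i) = 81.6 / (2690 × 0.01480) = 2.049 m/day.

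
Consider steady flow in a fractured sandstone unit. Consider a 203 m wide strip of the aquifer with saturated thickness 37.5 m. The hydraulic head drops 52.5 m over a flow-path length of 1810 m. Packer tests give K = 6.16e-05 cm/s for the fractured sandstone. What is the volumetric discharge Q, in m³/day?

11.8

Convert K: 6.16e-05 cm/s × 864 = 0.05322 m/day.
Cross-sectional area A = 203 × 37.5 = 7612 m².
Hydraulic gradient i = Δh / L = 52.5 / 1810 = 0.02901.
Darcy's law: Q = K · A · i = 0.05322 × 7612 × 0.02901 = 11.75 m³/day.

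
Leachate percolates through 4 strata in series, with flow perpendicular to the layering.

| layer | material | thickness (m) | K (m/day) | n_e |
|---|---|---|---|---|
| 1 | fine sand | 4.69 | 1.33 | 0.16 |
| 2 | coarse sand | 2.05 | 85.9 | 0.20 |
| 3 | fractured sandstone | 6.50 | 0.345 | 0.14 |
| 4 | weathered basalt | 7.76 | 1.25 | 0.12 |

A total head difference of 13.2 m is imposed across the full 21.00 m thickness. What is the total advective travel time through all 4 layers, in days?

With flow normal to the layers, continuity requires the same specific discharge q through every layer.
Σ(b_i/K_i) = 4.69/1.33 + 2.05/85.9 + 6.50/0.345 + 7.76/1.25 = 28.60 d.
q = Δh / Σ(b_i/K_i) = 13.2 / 28.60 = 0.4616 m/day.
In each layer the seepage velocity is v_i = q/n_i, so the layer transit time is t_i = b_i·n_i / q:
  layer 1 (fine sand): t_1 = 4.69 × 0.16 / 0.4616 = 1.626 d
  layer 2 (coarse sand): t_2 = 2.05 × 0.20 / 0.4616 = 0.8883 d
  layer 3 (fractured sandstone): t_3 = 6.50 × 0.14 / 0.4616 = 1.972 d
  layer 4 (weathered basalt): t_4 = 7.76 × 0.12 / 0.4616 = 2.018 d
Total t = Σ t_i = 6.503 days.

6.50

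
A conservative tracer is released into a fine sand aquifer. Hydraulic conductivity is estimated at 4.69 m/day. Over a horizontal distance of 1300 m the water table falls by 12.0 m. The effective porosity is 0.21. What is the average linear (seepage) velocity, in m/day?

Hydraulic gradient i = Δh / L = 12.0 / 1300 = 0.009231.
Darcy flux q = K · i = 4.690 × 0.009231 = 0.04329 m/day.
Seepage velocity v = q / n_e = 0.04329 / 0.21 = 0.2062 m/day.

0.206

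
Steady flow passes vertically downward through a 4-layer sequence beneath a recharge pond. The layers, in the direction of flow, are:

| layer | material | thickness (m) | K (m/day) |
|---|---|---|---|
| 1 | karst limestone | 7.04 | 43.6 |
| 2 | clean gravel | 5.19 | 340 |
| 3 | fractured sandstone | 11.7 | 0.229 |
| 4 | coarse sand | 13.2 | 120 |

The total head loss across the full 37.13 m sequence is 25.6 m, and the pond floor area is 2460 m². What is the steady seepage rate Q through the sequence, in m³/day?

Flow is perpendicular to layering, so the layers act in series and the equivalent K is the thickness-weighted harmonic mean.
Total thickness L = 7.04 + 5.19 + 11.7 + 13.2 = 37.13 m.
Σ(b_i/K_i) = 7.04/43.6 + 5.19/340 + 11.7/0.229 + 13.2/120 = 51.38 d.
K_eq = L / Σ(b_i/K_i) = 37.13 / 51.38 = 0.7227 m/day.
Q = K_eq · A · (Δh/L) = 0.7227 × 2460 × (25.6/37.13) = 1226 m³/day.

1230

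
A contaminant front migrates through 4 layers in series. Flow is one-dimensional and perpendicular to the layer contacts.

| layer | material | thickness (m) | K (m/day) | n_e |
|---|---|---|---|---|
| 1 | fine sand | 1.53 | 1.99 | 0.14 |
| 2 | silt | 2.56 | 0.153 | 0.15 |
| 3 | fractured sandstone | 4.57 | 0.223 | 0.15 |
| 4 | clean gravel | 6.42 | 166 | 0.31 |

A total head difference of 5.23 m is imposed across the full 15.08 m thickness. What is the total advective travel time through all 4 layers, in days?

23.8

With flow normal to the layers, continuity requires the same specific discharge q through every layer.
Σ(b_i/K_i) = 1.53/1.99 + 2.56/0.153 + 4.57/0.223 + 6.42/166 = 38.03 d.
q = Δh / Σ(b_i/K_i) = 5.23 / 38.03 = 0.1375 m/day.
In each layer the seepage velocity is v_i = q/n_i, so the layer transit time is t_i = b_i·n_i / q:
  layer 1 (fine sand): t_1 = 1.53 × 0.14 / 0.1375 = 1.558 d
  layer 2 (silt): t_2 = 2.56 × 0.15 / 0.1375 = 2.792 d
  layer 3 (fractured sandstone): t_3 = 4.57 × 0.15 / 0.1375 = 4.985 d
  layer 4 (clean gravel): t_4 = 6.42 × 0.31 / 0.1375 = 14.47 d
Total t = Σ t_i = 23.81 days.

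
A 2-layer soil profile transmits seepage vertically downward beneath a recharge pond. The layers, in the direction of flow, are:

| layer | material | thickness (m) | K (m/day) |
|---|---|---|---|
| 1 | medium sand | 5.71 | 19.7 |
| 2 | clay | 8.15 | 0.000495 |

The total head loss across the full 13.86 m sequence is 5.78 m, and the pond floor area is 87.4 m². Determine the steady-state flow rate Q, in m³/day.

Flow is perpendicular to layering, so the layers act in series and the equivalent K is the thickness-weighted harmonic mean.
Total thickness L = 5.71 + 8.15 = 13.86 m.
Σ(b_i/K_i) = 5.71/19.7 + 8.15/0.000495 = 16465 d.
K_eq = L / Σ(b_i/K_i) = 13.86 / 16465 = 0.0008418 m/day.
Q = K_eq · A · (Δh/L) = 0.0008418 × 87.4 × (5.78/13.86) = 0.03068 m³/day.

0.0307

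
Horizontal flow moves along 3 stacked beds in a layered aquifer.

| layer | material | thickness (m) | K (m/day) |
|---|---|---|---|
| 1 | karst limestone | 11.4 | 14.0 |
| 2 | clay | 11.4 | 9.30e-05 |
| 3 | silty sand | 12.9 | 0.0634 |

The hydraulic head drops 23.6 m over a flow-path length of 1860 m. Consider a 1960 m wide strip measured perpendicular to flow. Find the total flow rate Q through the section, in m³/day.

3990

Flow is parallel to layering, so each bed carries its own Darcy discharge and the transmissivities add.
Σ(K_i·b_i) = 14.0×11.4 + 9.30e-05×11.4 + 0.0634×12.9 = 160.4 m²/day.
Hydraulic gradient i = Δh / L = 23.6 / 1860 = 0.01269.
Q = Σ(K_i·b_i) · W · i = 160.4 × 1960 × 0.01269 = 3989 m³/day.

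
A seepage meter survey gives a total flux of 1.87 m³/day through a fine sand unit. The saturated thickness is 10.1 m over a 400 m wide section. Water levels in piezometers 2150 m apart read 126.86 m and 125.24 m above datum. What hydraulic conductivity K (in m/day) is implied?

Cross-sectional area A = 400 × 10.1 = 4040 m².
Hydraulic gradient i = (126.86 − 125.24) / 2150 = 1.62 / 2150 = 0.0007535.
From Q = K·A·i, K = Q / (A·i) = 1.87 / (4040 × 0.0007535) = 0.6143 m/day.

0.614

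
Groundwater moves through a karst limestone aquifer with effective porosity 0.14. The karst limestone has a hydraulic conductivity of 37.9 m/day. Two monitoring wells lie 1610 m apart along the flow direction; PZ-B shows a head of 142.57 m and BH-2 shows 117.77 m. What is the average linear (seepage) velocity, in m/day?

Hydraulic gradient i = (142.57 − 117.77) / 1610 = 24.8 / 1610 = 0.01540.
Darcy flux q = K · i = 37.90 × 0.01540 = 0.5838 m/day.
Seepage velocity v = q / n_e = 0.5838 / 0.14 = 4.170 m/day.

4.17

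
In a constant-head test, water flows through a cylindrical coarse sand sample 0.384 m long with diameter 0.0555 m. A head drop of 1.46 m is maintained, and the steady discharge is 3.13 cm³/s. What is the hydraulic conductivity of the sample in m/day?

Cross-sectional area A = π·(d/2)² = π × (0.0555/2)² = 0.002419 m².
Convert discharge: 3.13 cm³/s = 3.130e-06 m³/s.
Darcy's law rearranged: K = Q·L / (A·Δh) = 3.130e-06 × 0.384 / (0.002419 × 1.46) = 0.0003403 m/s = 29.40 m/day.

29.4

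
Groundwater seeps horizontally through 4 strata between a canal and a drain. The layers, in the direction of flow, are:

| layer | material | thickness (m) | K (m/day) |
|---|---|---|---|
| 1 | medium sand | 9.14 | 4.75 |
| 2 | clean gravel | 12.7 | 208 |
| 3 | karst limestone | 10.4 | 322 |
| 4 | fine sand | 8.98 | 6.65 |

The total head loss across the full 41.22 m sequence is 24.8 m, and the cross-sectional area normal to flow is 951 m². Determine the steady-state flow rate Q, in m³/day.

Flow is perpendicular to layering, so the layers act in series and the equivalent K is the thickness-weighted harmonic mean.
Total thickness L = 9.14 + 12.7 + 10.4 + 8.98 = 41.22 m.
Σ(b_i/K_i) = 9.14/4.75 + 12.7/208 + 10.4/322 + 8.98/6.65 = 3.368 d.
K_eq = L / Σ(b_i/K_i) = 41.22 / 3.368 = 12.24 m/day.
Q = K_eq · A · (Δh/L) = 12.24 × 951 × (24.8/41.22) = 7003 m³/day.

7000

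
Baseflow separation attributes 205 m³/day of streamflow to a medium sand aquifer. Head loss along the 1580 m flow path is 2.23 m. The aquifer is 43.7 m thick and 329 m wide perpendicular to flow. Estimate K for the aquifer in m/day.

Cross-sectional area A = 329 × 43.7 = 14377 m².
Hydraulic gradient i = Δh / L = 2.23 / 1580 = 0.001411.
From Q = K·A·i, K = Q / (A·i) = 205 / (14377 × 0.001411) = 10.10 m/day.

10.1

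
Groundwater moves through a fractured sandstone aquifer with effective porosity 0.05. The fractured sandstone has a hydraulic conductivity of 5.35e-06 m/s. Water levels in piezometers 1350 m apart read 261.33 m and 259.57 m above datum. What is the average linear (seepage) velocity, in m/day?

Convert K: 5.35e-06 m/s × 86400 = 0.4622 m/day.
Hydraulic gradient i = (261.33 − 259.57) / 1350 = 1.76 / 1350 = 0.001304.
Darcy flux q = K · i = 0.4622 × 0.001304 = 0.0006026 m/day.
Seepage velocity v = q / n_e = 0.0006026 / 0.05 = 0.01205 m/day.

0.0121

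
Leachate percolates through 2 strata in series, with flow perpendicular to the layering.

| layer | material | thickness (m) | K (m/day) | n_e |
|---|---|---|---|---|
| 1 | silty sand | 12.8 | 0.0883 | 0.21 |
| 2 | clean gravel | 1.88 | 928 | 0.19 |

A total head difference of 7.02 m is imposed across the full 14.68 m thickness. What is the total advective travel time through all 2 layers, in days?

62.9

With flow normal to the layers, continuity requires the same specific discharge q through every layer.
Σ(b_i/K_i) = 12.8/0.0883 + 1.88/928 = 145.0 d.
q = Δh / Σ(b_i/K_i) = 7.02 / 145.0 = 0.04843 m/day.
In each layer the seepage velocity is v_i = q/n_i, so the layer transit time is t_i = b_i·n_i / q:
  layer 1 (silty sand): t_1 = 12.8 × 0.21 / 0.04843 = 55.51 d
  layer 2 (clean gravel): t_2 = 1.88 × 0.19 / 0.04843 = 7.376 d
Total t = Σ t_i = 62.88 days.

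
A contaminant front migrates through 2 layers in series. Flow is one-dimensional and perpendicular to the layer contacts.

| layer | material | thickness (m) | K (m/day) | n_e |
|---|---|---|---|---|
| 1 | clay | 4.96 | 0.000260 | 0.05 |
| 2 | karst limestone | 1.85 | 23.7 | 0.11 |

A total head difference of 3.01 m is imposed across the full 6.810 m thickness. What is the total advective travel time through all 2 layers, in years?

With flow normal to the layers, continuity requires the same specific discharge q through every layer.
Σ(b_i/K_i) = 4.96/0.000260 + 1.85/23.7 = 19077 d.
q = Δh / Σ(b_i/K_i) = 3.01 / 19077 = 0.0001578 m/day.
In each layer the seepage velocity is v_i = q/n_i, so the layer transit time is t_i = b_i·n_i / q:
  layer 1 (clay): t_1 = 4.96 × 0.05 / 0.0001578 = 1572 d
  layer 2 (karst limestone): t_2 = 1.85 × 0.11 / 0.0001578 = 1290 d
Total t = Σ t_i = 2862 days = 7.834 years.

7.83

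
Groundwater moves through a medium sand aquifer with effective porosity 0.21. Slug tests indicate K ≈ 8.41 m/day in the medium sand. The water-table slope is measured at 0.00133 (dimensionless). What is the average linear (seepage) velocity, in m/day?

Hydraulic gradient i = 0.00133.
Darcy flux q = K · i = 8.410 × 0.001330 = 0.01119 m/day.
Seepage velocity v = q / n_e = 0.01119 / 0.21 = 0.05326 m/day.

0.0533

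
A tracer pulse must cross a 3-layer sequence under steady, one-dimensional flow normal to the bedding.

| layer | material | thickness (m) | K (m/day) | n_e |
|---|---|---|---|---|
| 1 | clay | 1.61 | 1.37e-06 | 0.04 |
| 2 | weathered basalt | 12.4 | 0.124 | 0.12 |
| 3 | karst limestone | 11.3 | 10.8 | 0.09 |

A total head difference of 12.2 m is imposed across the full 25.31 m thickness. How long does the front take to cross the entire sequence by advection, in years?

With flow normal to the layers, continuity requires the same specific discharge q through every layer.
Σ(b_i/K_i) = 1.61/1.37e-06 + 12.4/0.124 + 11.3/10.8 = 1.175e+06 d.
q = Δh / Σ(b_i/K_i) = 12.2 / 1.175e+06 = 1.038e-05 m/day.
In each layer the seepage velocity is v_i = q/n_i, so the layer transit time is t_i = b_i·n_i / q:
  layer 1 (clay): t_1 = 1.61 × 0.04 / 1.038e-05 = 6204 d
  layer 2 (weathered basalt): t_2 = 12.4 × 0.12 / 1.038e-05 = 1.433e+05 d
  layer 3 (karst limestone): t_3 = 11.3 × 0.09 / 1.038e-05 = 97972 d
Total t = Σ t_i = 2.475e+05 days = 677.7 years.

678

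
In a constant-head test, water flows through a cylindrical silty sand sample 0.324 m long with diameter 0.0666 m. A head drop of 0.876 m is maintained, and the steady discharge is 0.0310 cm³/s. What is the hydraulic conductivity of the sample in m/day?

0.284

Cross-sectional area A = π·(d/2)² = π × (0.0666/2)² = 0.003484 m².
Convert discharge: 0.0310 cm³/s = 3.100e-08 m³/s.
Darcy's law rearranged: K = Q·L / (A·Δh) = 3.100e-08 × 0.324 / (0.003484 × 0.876) = 3.291e-06 m/s = 0.2844 m/day.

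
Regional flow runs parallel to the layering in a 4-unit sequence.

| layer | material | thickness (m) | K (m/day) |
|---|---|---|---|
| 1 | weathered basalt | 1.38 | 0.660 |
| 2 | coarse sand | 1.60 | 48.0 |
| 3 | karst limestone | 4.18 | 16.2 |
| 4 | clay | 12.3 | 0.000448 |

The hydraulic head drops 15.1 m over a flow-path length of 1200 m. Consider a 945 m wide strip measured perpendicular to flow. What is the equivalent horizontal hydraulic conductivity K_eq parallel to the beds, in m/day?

7.47

Flow is parallel to layering, so each bed carries its own Darcy discharge and the transmissivities add.
Σ(K_i·b_i) = 0.660×1.38 + 48.0×1.60 + 16.2×4.18 + 0.000448×12.3 = 145.4 m²/day.
Total thickness b = 19.46 m, so K_eq = Σ(K_i·b_i)/b = 7.473 m/day.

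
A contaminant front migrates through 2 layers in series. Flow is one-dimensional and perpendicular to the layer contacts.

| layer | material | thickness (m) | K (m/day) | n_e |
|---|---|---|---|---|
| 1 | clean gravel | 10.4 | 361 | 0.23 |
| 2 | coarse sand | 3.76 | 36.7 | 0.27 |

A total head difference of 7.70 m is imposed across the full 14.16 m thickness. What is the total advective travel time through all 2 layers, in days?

With flow normal to the layers, continuity requires the same specific discharge q through every layer.
Σ(b_i/K_i) = 10.4/361 + 3.76/36.7 = 0.1313 d.
q = Δh / Σ(b_i/K_i) = 7.70 / 0.1313 = 58.66 m/day.
In each layer the seepage velocity is v_i = q/n_i, so the layer transit time is t_i = b_i·n_i / q:
  layer 1 (clean gravel): t_1 = 10.4 × 0.23 / 58.66 = 0.04078 d
  layer 2 (coarse sand): t_2 = 3.76 × 0.27 / 58.66 = 0.01731 d
Total t = Σ t_i = 0.05808 days.

0.0581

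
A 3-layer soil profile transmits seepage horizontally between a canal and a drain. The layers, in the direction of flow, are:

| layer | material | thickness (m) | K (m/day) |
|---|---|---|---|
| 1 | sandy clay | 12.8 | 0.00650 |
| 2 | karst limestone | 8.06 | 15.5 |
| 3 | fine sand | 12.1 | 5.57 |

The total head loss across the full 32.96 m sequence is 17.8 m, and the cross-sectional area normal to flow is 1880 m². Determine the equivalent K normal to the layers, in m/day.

0.0167

Flow is perpendicular to layering, so the layers act in series and the equivalent K is the thickness-weighted harmonic mean.
Total thickness L = 12.8 + 8.06 + 12.1 = 32.96 m.
Σ(b_i/K_i) = 12.8/0.00650 + 8.06/15.5 + 12.1/5.57 = 1972 d.
K_eq = L / Σ(b_i/K_i) = 32.96 / 1972 = 0.01671 m/day.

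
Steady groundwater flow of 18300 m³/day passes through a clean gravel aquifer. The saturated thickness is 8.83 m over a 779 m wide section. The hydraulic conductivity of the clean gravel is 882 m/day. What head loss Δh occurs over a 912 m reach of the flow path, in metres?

2.75

Cross-sectional area A = 779 × 8.83 = 6879 m².
From Q = K·A·i, i = Q / (K·A) = 18300 / (882.0 × 6879) = 0.003016.
Head loss Δh = i · L = 0.003016 × 912 = 2.751 m.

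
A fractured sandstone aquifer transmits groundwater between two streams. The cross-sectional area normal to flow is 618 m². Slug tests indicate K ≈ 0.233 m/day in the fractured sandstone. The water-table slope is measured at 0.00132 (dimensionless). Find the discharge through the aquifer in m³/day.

Hydraulic gradient i = 0.00132.
Darcy's law: Q = K · A · i = 0.2330 × 618.0 × 0.001320 = 0.1901 m³/day.

0.190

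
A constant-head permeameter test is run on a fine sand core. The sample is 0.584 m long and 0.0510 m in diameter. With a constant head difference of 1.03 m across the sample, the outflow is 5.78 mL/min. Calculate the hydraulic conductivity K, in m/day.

2.31

Cross-sectional area A = π·(d/2)² = π × (0.0510/2)² = 0.002043 m².
Convert discharge: 5.78 mL/min = 9.633e-08 m³/s.
Darcy's law rearranged: K = Q·L / (A·Δh) = 9.633e-08 × 0.584 / (0.002043 × 1.03) = 2.674e-05 m/s = 2.310 m/day.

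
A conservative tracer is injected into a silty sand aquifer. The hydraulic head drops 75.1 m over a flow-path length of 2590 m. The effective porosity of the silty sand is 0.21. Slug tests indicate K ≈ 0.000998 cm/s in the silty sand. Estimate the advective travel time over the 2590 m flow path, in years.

59.6

Convert K: 0.000998 cm/s × 864 = 0.8623 m/day.
Hydraulic gradient i = Δh / L = 75.1 / 2590 = 0.02900.
Darcy flux q = K · i = 0.8623 × 0.02900 = 0.02500 m/day.
Seepage velocity v = q / n_e = 0.02500 / 0.21 = 0.1191 m/day.
Travel time t = L / v = 2590 / 0.1191 = 21754 days = 59.56 years.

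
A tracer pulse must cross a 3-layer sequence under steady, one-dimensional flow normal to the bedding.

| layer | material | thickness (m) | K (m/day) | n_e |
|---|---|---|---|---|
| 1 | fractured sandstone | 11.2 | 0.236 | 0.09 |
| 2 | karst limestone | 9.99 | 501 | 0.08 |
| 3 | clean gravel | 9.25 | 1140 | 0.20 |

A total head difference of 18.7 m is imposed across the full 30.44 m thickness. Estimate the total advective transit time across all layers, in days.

With flow normal to the layers, continuity requires the same specific discharge q through every layer.
Σ(b_i/K_i) = 11.2/0.236 + 9.99/501 + 9.25/1140 = 47.49 d.
q = Δh / Σ(b_i/K_i) = 18.7 / 47.49 = 0.3938 m/day.
In each layer the seepage velocity is v_i = q/n_i, so the layer transit time is t_i = b_i·n_i / q:
  layer 1 (fractured sandstone): t_1 = 11.2 × 0.09 / 0.3938 = 2.560 d
  layer 2 (karst limestone): t_2 = 9.99 × 0.08 / 0.3938 = 2.029 d
  layer 3 (clean gravel): t_3 = 9.25 × 0.20 / 0.3938 = 4.698 d
Total t = Σ t_i = 9.287 days.

9.29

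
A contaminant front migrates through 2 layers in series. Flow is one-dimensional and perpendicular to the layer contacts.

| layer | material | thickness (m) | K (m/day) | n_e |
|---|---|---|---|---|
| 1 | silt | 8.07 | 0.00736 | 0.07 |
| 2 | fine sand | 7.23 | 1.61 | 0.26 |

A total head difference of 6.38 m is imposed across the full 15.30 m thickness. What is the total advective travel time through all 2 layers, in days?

With flow normal to the layers, continuity requires the same specific discharge q through every layer.
Σ(b_i/K_i) = 8.07/0.00736 + 7.23/1.61 = 1101 d.
q = Δh / Σ(b_i/K_i) = 6.38 / 1101 = 0.005795 m/day.
In each layer the seepage velocity is v_i = q/n_i, so the layer transit time is t_i = b_i·n_i / q:
  layer 1 (silt): t_1 = 8.07 × 0.07 / 0.005795 = 97.48 d
  layer 2 (fine sand): t_2 = 7.23 × 0.26 / 0.005795 = 324.4 d
Total t = Σ t_i = 421.9 days.

422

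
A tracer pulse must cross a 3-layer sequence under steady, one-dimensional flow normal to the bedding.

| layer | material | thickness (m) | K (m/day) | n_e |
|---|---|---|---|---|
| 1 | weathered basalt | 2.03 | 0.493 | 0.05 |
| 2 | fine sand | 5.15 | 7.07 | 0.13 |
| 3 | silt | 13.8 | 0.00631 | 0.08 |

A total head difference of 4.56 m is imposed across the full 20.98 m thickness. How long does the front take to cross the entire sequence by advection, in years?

With flow normal to the layers, continuity requires the same specific discharge q through every layer.
Σ(b_i/K_i) = 2.03/0.493 + 5.15/7.07 + 13.8/0.00631 = 2192 d.
q = Δh / Σ(b_i/K_i) = 4.56 / 2192 = 0.002080 m/day.
In each layer the seepage velocity is v_i = q/n_i, so the layer transit time is t_i = b_i·n_i / q:
  layer 1 (weathered basalt): t_1 = 2.03 × 0.05 / 0.002080 = 48.79 d
  layer 2 (fine sand): t_2 = 5.15 × 0.13 / 0.002080 = 321.8 d
  layer 3 (silt): t_3 = 13.8 × 0.08 / 0.002080 = 530.7 d
Total t = Σ t_i = 901.3 days = 2.468 years.

2.47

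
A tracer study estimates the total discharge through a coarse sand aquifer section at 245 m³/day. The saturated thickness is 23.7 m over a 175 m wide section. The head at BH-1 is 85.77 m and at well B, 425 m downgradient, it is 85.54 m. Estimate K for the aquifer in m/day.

Cross-sectional area A = 175 × 23.7 = 4148 m².
Hydraulic gradient i = (85.77 − 85.54) / 425 = 0.23 / 425 = 0.0005412.
From Q = K·A·i, K = Q / (A·i) = 245 / (4148 × 0.0005412) = 109.2 m/day.

109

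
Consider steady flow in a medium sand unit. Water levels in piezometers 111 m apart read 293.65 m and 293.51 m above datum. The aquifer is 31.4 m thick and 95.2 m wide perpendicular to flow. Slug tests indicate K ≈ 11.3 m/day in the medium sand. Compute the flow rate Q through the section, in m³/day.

42.6

Cross-sectional area A = 95.2 × 31.4 = 2989 m².
Hydraulic gradient i = (293.65 − 293.51) / 111 = 0.14 / 111 = 0.001261.
Darcy's law: Q = K · A · i = 11.30 × 2989 × 0.001261 = 42.60 m³/day.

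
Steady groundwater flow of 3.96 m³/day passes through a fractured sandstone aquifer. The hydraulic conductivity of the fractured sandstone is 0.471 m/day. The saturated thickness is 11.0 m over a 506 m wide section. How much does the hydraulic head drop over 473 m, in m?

Cross-sectional area A = 506 × 11.0 = 5566 m².
From Q = K·A·i, i = Q / (K·A) = 3.96 / (0.4710 × 5566) = 0.001511.
Head loss Δh = i · L = 0.001511 × 473 = 0.7145 m.

0.714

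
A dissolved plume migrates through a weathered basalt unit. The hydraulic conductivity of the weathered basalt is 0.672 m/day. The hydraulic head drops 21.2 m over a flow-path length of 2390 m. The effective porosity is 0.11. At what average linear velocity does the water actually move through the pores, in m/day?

0.0542

Hydraulic gradient i = Δh / L = 21.2 / 2390 = 0.008870.
Darcy flux q = K · i = 0.6720 × 0.008870 = 0.005961 m/day.
Seepage velocity v = q / n_e = 0.005961 / 0.11 = 0.05419 m/day.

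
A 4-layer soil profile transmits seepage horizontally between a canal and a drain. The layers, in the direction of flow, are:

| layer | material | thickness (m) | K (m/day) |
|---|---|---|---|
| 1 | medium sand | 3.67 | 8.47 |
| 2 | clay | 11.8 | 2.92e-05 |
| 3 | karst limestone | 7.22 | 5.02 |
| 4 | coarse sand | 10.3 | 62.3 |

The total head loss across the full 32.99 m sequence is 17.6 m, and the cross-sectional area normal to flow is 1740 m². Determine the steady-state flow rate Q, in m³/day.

Flow is perpendicular to layering, so the layers act in series and the equivalent K is the thickness-weighted harmonic mean.
Total thickness L = 3.67 + 11.8 + 7.22 + 10.3 = 32.99 m.
Σ(b_i/K_i) = 3.67/8.47 + 11.8/2.92e-05 + 7.22/5.02 + 10.3/62.3 = 4.041e+05 d.
K_eq = L / Σ(b_i/K_i) = 32.99 / 4.041e+05 = 8.164e-05 m/day.
Q = K_eq · A · (Δh/L) = 8.164e-05 × 1740 × (17.6/32.99) = 0.07578 m³/day.

0.0758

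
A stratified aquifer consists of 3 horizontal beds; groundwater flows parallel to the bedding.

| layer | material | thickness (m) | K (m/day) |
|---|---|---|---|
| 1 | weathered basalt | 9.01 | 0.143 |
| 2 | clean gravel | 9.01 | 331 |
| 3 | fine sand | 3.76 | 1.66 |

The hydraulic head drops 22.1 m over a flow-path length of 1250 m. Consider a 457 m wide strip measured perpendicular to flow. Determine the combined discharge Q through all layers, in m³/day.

Flow is parallel to layering, so each bed carries its own Darcy discharge and the transmissivities add.
Σ(K_i·b_i) = 0.143×9.01 + 331×9.01 + 1.66×3.76 = 2990 m²/day.
Hydraulic gradient i = Δh / L = 22.1 / 1250 = 0.01768.
Q = Σ(K_i·b_i) · W · i = 2990 × 457 × 0.01768 = 24157 m³/day.

24200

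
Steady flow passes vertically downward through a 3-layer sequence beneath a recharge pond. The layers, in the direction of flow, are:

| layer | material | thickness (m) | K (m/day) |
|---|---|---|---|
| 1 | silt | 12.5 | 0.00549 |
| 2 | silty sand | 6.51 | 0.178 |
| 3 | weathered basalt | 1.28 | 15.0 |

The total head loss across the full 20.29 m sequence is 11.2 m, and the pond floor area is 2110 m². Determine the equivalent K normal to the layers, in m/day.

0.00877

Flow is perpendicular to layering, so the layers act in series and the equivalent K is the thickness-weighted harmonic mean.
Total thickness L = 12.5 + 6.51 + 1.28 = 20.29 m.
Σ(b_i/K_i) = 12.5/0.00549 + 6.51/0.178 + 1.28/15.0 = 2314 d.
K_eq = L / Σ(b_i/K_i) = 20.29 / 2314 = 0.008770 m/day.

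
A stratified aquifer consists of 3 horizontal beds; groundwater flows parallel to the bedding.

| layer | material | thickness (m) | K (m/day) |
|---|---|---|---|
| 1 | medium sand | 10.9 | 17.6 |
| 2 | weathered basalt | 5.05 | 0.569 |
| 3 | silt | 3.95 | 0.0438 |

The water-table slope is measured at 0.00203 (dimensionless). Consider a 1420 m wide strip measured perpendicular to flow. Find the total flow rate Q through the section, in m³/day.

Flow is parallel to layering, so each bed carries its own Darcy discharge and the transmissivities add.
Σ(K_i·b_i) = 17.6×10.9 + 0.569×5.05 + 0.0438×3.95 = 194.9 m²/day.
Hydraulic gradient i = 0.00203.
Q = Σ(K_i·b_i) · W · i = 194.9 × 1420 × 0.002030 = 561.8 m³/day.

562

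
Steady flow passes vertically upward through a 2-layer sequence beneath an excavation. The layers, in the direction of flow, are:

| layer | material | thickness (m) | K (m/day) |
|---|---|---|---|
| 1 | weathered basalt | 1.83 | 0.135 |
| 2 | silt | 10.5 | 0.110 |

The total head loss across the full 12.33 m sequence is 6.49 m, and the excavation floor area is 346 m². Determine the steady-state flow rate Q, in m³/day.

20.6

Flow is perpendicular to layering, so the layers act in series and the equivalent K is the thickness-weighted harmonic mean.
Total thickness L = 1.83 + 10.5 = 12.33 m.
Σ(b_i/K_i) = 1.83/0.135 + 10.5/0.110 = 109.0 d.
K_eq = L / Σ(b_i/K_i) = 12.33 / 109.0 = 0.1131 m/day.
Q = K_eq · A · (Δh/L) = 0.1131 × 346 × (6.49/12.33) = 20.60 m³/day.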